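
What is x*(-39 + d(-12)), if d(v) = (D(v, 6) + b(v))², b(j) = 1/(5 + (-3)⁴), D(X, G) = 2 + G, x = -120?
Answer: -5588310/1849 ≈ -3022.3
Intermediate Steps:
b(j) = 1/86 (b(j) = 1/(5 + 81) = 1/86)
d(v) = 474721/7396 (d(v) = ((2 + 6) + 1/86)² = (8 + 1/86)² = (689/86)² = 474721/7396)
x*(-39 + d(-12)) = -120*(-39 + 474721/7396) = -120*186277/7396 = -5588310/1849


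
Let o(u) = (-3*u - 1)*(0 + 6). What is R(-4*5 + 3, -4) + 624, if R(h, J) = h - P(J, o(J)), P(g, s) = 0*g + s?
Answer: 541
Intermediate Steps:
o(u) = -6 - 18*u (o(u) = (-1 - 3*u)*6 = -6 - 18*u)
P(g, s) = s (P(g, s) = 0 + s = s)
R(h, J) = 6 + h + 18*J (R(h, J) = h - (-6 - 18*J) = h + (6 + 18*J) = 6 + h + 18*J)
R(-4*5 + 3, -4) + 624 = (6 + (-4*5 + 3) + 18*(-4)) + 624 = (6 + (-20 + 3) - 72) + 624 = (6 - 17 - 72) + 624 = -83 + 624 = 541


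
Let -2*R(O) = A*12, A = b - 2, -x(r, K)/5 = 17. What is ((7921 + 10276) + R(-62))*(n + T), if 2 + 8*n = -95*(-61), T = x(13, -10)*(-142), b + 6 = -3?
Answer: 1869272839/8 ≈ 2.3366e+8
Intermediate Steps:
b = -9 (b = -6 - 3 = -9)
x(r, K) = -85 (x(r, K) = -5*17 = -85)
T = 12070 (T = -85*(-142) = 12070)
A = -11 (A = -9 - 2 = -11)
R(O) = 66 (R(O) = -(-11)*12/2 = -½*(-132) = 66)
n = 5793/8 (n = -¼ + (-95*(-61))/8 = -¼ + (⅛)*5795 = -¼ + 5795/8 = 5793/8 ≈ 724.13)
((7921 + 10276) + R(-62))*(n + T) = ((7921 + 10276) + 66)*(5793/8 + 12070) = (18197 + 66)*(102353/8) = 18263*(102353/8) = 1869272839/8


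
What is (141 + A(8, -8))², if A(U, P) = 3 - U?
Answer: 18496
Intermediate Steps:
(141 + A(8, -8))² = (141 + (3 - 1*8))² = (141 + (3 - 8))² = (141 - 5)² = 136² = 18496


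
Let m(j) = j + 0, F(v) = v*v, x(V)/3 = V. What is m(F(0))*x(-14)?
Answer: 0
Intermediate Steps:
x(V) = 3*V
F(v) = v²
m(j) = j
m(F(0))*x(-14) = 0²*(3*(-14)) = 0*(-42) = 0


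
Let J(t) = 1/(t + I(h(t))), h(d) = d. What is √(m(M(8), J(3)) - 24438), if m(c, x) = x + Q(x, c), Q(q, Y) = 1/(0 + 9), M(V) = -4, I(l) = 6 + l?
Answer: I*√879761/6 ≈ 156.33*I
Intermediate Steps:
Q(q, Y) = ⅑ (Q(q, Y) = 1/9 = ⅑)
J(t) = 1/(6 + 2*t) (J(t) = 1/(t + (6 + t)) = 1/(6 + 2*t))
m(c, x) = ⅑ + x (m(c, x) = x + ⅑ = ⅑ + x)
√(m(M(8), J(3)) - 24438) = √((⅑ + 1/(2*(3 + 3))) - 24438) = √((⅑ + (½)/6) - 24438) = √((⅑ + (½)*(⅙)) - 24438) = √((⅑ + 1/12) - 24438) = √(7/36 - 24438) = √(-879761/36) = I*√879761/6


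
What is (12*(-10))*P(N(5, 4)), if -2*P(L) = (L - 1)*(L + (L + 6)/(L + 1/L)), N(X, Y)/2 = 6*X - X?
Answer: 375879000/2501 ≈ 1.5029e+5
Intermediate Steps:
N(X, Y) = 10*X (N(X, Y) = 2*(6*X - X) = 2*(5*X) = 10*X)
P(L) = -(-1 + L)*(L + (6 + L)/(L + 1/L))/2 (P(L) = -(L - 1)*(L + (L + 6)/(L + 1/L))/2 = -(-1 + L)*(L + (6 + L)/(L + 1/L))/2)
(12*(-10))*P(N(5, 4)) = (12*(-10))*((10*5)*(7 - (10*5)**3 - 60*5)/(2*(1 + (10*5)**2))) = -60*50*(7 - 1*50**3 - 6*50)/(1 + 50**2) = -60*50*(7 - 1*125000 - 300)/(1 + 2500) = -60*50*(7 - 125000 - 300)/2501 = -60*50*(-125293)/2501 = -120*(-3132325/2501) = 375879000/2501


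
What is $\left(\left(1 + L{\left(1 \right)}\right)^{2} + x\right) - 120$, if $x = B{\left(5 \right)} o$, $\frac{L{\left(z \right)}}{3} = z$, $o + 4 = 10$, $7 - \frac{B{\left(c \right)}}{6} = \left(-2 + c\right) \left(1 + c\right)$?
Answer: $-500$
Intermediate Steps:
$B{\left(c \right)} = 42 - 6 \left(1 + c\right) \left(-2 + c\right)$ ($B{\left(c \right)} = 42 - 6 \left(-2 + c\right) \left(1 + c\right) = 42 - 6 \left(1 + c\right) \left(-2 + c\right)$)
$o = 6$ ($o = -4 + 10 = 6$)
$L{\left(z \right)} = 3 z$
$x = -396$ ($x = \left(54 - 6 \cdot 5^{2} + 6 \cdot 5\right) 6 = \left(54 - 150 + 30\right) 6 = \left(-66\right) 6 = -396$)
$\left(\left(1 + L{\left(1 \right)}\right)^{2} + x\right) - 120 = \left(\left(1 + 3 \cdot 1\right)^{2} - 396\right) - 120 = \left(\left(1 + 3\right)^{2} - 396\right) - 120 = \left(4^{2} - 396\right) - 120 = \left(16 - 396\right) - 120 = -380 - 120 = -500$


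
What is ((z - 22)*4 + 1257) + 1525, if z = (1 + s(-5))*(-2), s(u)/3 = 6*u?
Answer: 3406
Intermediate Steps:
s(u) = 18*u (s(u) = 3*(6*u) = 18*u)
z = 178 (z = (1 + 18*(-5))*(-2) = (1 - 90)*(-2) = -89*(-2) = 178)
((z - 22)*4 + 1257) + 1525 = ((178 - 22)*4 + 1257) + 1525 = (156*4 + 1257) + 1525 = (624 + 1257) + 1525 = 1881 + 1525 = 3406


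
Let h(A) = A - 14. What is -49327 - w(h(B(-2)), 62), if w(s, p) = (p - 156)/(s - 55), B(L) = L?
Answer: -3502311/71 ≈ -49328.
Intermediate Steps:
h(A) = -14 + A
w(s, p) = (-156 + p)/(-55 + s)
-49327 - w(h(B(-2)), 62) = -49327 - (-156 + 62)/(-55 + (-14 - 2)) = -49327 - (-94)/(-55 - 16) = -49327 - (-94)/(-71) = -49327 - (-1)*(-94)/71 = -49327 - 1*94/71 = -49327 - 94/71 = -3502311/71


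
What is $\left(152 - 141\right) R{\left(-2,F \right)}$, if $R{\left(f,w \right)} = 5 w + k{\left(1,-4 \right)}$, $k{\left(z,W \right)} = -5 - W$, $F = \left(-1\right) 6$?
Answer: $-341$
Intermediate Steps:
$F = -6$
$R{\left(f,w \right)} = -1 + 5 w$ ($R{\left(f,w \right)} = 5 w - 1 = -1 + 5 w$)
$\left(152 - 141\right) R{\left(-2,F \right)} = \left(152 - 141\right) \left(-1 + 5 \left(-6\right)\right) = 11 \left(-1 - 30\right) = 11 \left(-31\right) = -341$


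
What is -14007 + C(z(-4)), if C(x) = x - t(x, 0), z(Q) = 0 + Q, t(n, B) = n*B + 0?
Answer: -14011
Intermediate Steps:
t(n, B) = B*n (t(n, B) = B*n + 0 = B*n)
z(Q) = Q
C(x) = x (C(x) = x - 0*x = x - 1*0 = x + 0 = x)
-14007 + C(z(-4)) = -14007 - 4 = -14011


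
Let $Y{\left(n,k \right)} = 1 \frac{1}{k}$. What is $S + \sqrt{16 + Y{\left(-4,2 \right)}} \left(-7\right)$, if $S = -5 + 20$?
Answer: $15 - \frac{7 \sqrt{66}}{2} \approx -13.434$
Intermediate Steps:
$Y{\left(n,k \right)} = \frac{1}{k}$
$S = 15$
$S + \sqrt{16 + Y{\left(-4,2 \right)}} \left(-7\right) = 15 + \sqrt{16 + \frac{1}{2}} \left(-7\right) = 15 + \sqrt{\frac{33}{2}} \left(-7\right) = 15 + \frac{\sqrt{66}}{2} \left(-7\right) = 15 - \frac{7 \sqrt{66}}{2}$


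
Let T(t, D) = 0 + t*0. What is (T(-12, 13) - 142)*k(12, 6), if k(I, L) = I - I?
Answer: 0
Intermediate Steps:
k(I, L) = 0
T(t, D) = 0 (T(t, D) = 0 + 0 = 0)
(T(-12, 13) - 142)*k(12, 6) = (0 - 142)*0 = -142*0 = 0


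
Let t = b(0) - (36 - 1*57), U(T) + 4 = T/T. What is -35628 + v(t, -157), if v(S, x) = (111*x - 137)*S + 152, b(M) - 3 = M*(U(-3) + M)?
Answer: -457012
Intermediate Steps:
U(T) = -3 (U(T) = -4 + T/T = -4 + 1 = -3)
b(M) = 3 + M*(-3 + M)
t = 24 (t = (3 + 0**2 - 3*0) - (36 - 1*57) = (3 + 0 + 0) - (36 - 57) = 3 - 1*(-21) = 3 + 21 = 24)
v(S, x) = 152 + S*(-137 + 111*x) (v(S, x) = (-137 + 111*x)*S + 152 = S*(-137 + 111*x) + 152 = 152 + S*(-137 + 111*x))
-35628 + v(t, -157) = -35628 + (152 - 137*24 + 111*24*(-157)) = -35628 + (152 - 3288 - 418248) = -35628 - 421384 = -457012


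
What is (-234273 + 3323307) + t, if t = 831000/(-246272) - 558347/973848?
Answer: 11575729601410655/3747367104 ≈ 3.0890e+6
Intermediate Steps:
t = -14793326881/3747367104 (t = 831000*(-1/246272) - 558347*1/973848 = -103875/30784 - 558347/973848 = -14793326881/3747367104 ≈ -3.9477)
(-234273 + 3323307) + t = (-234273 + 3323307) - 14793326881/3747367104 = 3089034 - 14793326881/3747367104 = 11575729601410655/3747367104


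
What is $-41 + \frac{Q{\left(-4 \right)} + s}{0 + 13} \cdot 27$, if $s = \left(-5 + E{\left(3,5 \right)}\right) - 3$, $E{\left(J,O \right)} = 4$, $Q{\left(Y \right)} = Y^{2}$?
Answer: $- \frac{209}{13} \approx -16.077$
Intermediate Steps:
$s = -4$ ($s = \left(-5 + 4\right) - 3 = -1 - 3 = -4$)
$-41 + \frac{Q{\left(-4 \right)} + s}{0 + 13} \cdot 27 = -41 + \frac{\left(-4\right)^{2} - 4}{0 + 13} \cdot 27 = -41 + \frac{16 - 4}{13} \cdot 27 = -41 + 12 \cdot \frac{1}{13} \cdot 27 = -41 + \frac{12}{13} \cdot 27 = -41 + \frac{324}{13} = - \frac{209}{13}$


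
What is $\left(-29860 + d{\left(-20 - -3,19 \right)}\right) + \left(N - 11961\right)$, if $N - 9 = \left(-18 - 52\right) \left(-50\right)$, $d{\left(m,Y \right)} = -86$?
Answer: $-38398$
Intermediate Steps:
$N = 3509$ ($N = 9 + \left(-18 - 52\right) \left(-50\right) = 9 - -3500 = 9 + 3500 = 3509$)
$\left(-29860 + d{\left(-20 - -3,19 \right)}\right) + \left(N - 11961\right) = \left(-29860 - 86\right) + \left(3509 - 11961\right) = -29946 - 8452 = -38398$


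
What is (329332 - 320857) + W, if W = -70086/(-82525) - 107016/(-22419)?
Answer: 5230079113853/616709325 ≈ 8480.6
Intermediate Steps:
W = 3467584478/616709325 (W = -70086*(-1/82525) - 107016*(-1/22419) = 70086/82525 + 35672/7473 = 3467584478/616709325 ≈ 5.6227)
(329332 - 320857) + W = (329332 - 320857) + 3467584478/616709325 = 8475 + 3467584478/616709325 = 5230079113853/616709325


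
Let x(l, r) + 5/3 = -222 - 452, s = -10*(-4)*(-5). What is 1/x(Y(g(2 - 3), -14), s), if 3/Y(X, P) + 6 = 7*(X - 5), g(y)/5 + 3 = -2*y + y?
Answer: -3/2027 ≈ -0.0014800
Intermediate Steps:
s = -200 (s = 40*(-5) = -200)
g(y) = -15 - 5*y (g(y) = -15 + 5*(-2*y + y) = -15 + 5*(-y) = -15 - 5*y)
Y(X, P) = 3/(-41 + 7*X) (Y(X, P) = 3/(-6 + 7*(X - 5)) = 3/(-6 + 7*(-5 + X)) = 3/(-6 + (-35 + 7*X)) = 3/(-41 + 7*X))
x(l, r) = -2027/3 (x(l, r) = -5/3 + (-222 - 452) = -5/3 - 674 = -2027/3)
1/x(Y(g(2 - 3), -14), s) = 1/(-2027/3) = -3/2027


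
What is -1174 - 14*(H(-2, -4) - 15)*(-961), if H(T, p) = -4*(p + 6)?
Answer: -310616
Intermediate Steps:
H(T, p) = -24 - 4*p (H(T, p) = -4*(6 + p) = -24 - 4*p)
-1174 - 14*(H(-2, -4) - 15)*(-961) = -1174 - 14*((-24 - 4*(-4)) - 15)*(-961) = -1174 - 14*((-24 + 16) - 15)*(-961) = -1174 - 14*(-8 - 15)*(-961) = -1174 - 14*(-23)*(-961) = -1174 + 322*(-961) = -1174 - 309442 = -310616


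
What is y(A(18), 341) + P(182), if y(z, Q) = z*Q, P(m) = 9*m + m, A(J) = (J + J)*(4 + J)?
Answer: 271892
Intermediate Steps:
A(J) = 2*J*(4 + J) (A(J) = (2*J)*(4 + J) = 2*J*(4 + J))
P(m) = 10*m
y(z, Q) = Q*z
y(A(18), 341) + P(182) = 341*(2*18*(4 + 18)) + 10*182 = 341*(2*18*22) + 1820 = 341*792 + 1820 = 270072 + 1820 = 271892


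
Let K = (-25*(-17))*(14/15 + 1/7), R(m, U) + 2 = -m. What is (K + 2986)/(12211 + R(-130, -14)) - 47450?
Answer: -12295124239/259119 ≈ -47450.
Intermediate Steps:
R(m, U) = -2 - m
K = 9605/21 (K = 425*(14*(1/15) + 1*(⅐)) = 425*(14/15 + ⅐) = 425*(113/105) = 9605/21 ≈ 457.38)
(K + 2986)/(12211 + R(-130, -14)) - 47450 = (9605/21 + 2986)/(12211 + (-2 - 1*(-130))) - 47450 = 72311/(21*(12211 + (-2 + 130))) - 47450 = 72311/(21*(12211 + 128)) - 47450 = (72311/21)/12339 - 47450 = (72311/21)*(1/12339) - 47450 = 72311/259119 - 47450 = -12295124239/259119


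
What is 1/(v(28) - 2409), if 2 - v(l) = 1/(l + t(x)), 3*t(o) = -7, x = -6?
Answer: -77/185342 ≈ -0.00041545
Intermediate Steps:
t(o) = -7/3 (t(o) = (⅓)*(-7) = -7/3)
v(l) = 2 - 1/(-7/3 + l) (v(l) = 2 - 1/(l - 7/3) = 2 - 1/(-7/3 + l))
1/(v(28) - 2409) = 1/((-17 + 6*28)/(-7 + 3*28) - 2409) = 1/((-17 + 168)/(-7 + 84) - 2409) = 1/(151/77 - 2409) = 1/(-185342/77) = -77/185342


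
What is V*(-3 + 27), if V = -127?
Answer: -3048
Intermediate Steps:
V*(-3 + 27) = -127*(-3 + 27) = -127*24 = -3048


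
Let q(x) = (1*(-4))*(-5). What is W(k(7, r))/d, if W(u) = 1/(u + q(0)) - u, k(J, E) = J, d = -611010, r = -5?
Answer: 94/8248635 ≈ 1.1396e-5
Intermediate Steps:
q(x) = 20 (q(x) = -4*(-5) = 20)
W(u) = 1/(20 + u) - u (W(u) = 1/(u + 20) - u = 1/(20 + u) - u)
W(k(7, r))/d = ((1 - 1*7**2 - 20*7)/(20 + 7))/(-611010) = ((1 - 1*49 - 140)/27)*(-1/611010) = ((1 - 49 - 140)/27)*(-1/611010) = ((1/27)*(-188))*(-1/611010) = -188/27*(-1/611010) = 94/8248635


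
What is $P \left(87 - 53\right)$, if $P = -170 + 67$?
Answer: $-3502$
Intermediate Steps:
$P = -103$
$P \left(87 - 53\right) = - 103 \left(87 - 53\right) = \left(-103\right) 34 = -3502$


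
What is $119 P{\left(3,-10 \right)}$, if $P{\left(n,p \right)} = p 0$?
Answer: $0$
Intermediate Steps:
$P{\left(n,p \right)} = 0$
$119 P{\left(3,-10 \right)} = 119 \cdot 0 = 0$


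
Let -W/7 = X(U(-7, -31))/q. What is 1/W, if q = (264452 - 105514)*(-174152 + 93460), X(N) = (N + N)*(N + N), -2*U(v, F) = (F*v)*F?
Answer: 12825025096/316767703 ≈ 40.487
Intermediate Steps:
U(v, F) = -v*F²/2 (U(v, F) = -F*v*F/2 = -v*F²/2)
X(N) = 4*N² (X(N) = (2*N)*(2*N) = 4*N²)
q = -12825025096 (q = 158938*(-80692) = -12825025096)
W = 316767703/12825025096 (W = -7*4*(-½*(-7)*(-31)²)²/(-12825025096) = -7*4*(-½*(-7)*961)²*(-1)/12825025096 = -7*4*(6727/2)²*(-1)/12825025096 = -7*4*(45252529/4)*(-1)/12825025096 = -316767703*(-1)/12825025096 = -7*(-45252529/12825025096) = 316767703/12825025096 ≈ 0.024699)
1/W = 1/(316767703/12825025096) = 12825025096/316767703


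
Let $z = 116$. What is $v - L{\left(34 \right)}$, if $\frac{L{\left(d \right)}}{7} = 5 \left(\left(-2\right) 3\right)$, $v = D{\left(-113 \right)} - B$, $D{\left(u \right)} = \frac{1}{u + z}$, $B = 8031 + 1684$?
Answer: $- \frac{28514}{3} \approx -9504.7$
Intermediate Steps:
$B = 9715$
$D{\left(u \right)} = \frac{1}{116 + u}$ ($D{\left(u \right)} = \frac{1}{u + 116} = \frac{1}{116 + u}$)
$v = - \frac{29144}{3}$ ($v = \frac{1}{116 - 113} - 9715 = \frac{1}{3} - 9715 = - \frac{29144}{3} \approx -9714.7$)
$L{\left(d \right)} = -210$ ($L{\left(d \right)} = 7 \cdot 5 \left(\left(-2\right) 3\right) = 7 \cdot 5 \left(-6\right) = 7 \left(-30\right) = -210$)
$v - L{\left(34 \right)} = - \frac{29144}{3} - -210 = - \frac{29144}{3} + 210 = - \frac{28514}{3}$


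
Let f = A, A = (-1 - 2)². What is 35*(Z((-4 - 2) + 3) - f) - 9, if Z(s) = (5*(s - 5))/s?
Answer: 428/3 ≈ 142.67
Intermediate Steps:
A = 9 (A = (-3)² = 9)
f = 9
Z(s) = (-25 + 5*s)/s (Z(s) = (5*(-5 + s))/s = (-25 + 5*s)/s)
35*(Z((-4 - 2) + 3) - f) - 9 = 35*((5 - 25/((-4 - 2) + 3)) - 1*9) - 9 = 35*((5 - 25/(-6 + 3)) - 9) - 9 = 35*((5 - 25/(-3)) - 9) - 9 = 35*((5 - 25*(-⅓)) - 9) - 9 = 35*((5 + 25/3) - 9) - 9 = 35*(40/3 - 9) - 9 = 35*(13/3) - 9 = 455/3 - 9 = 428/3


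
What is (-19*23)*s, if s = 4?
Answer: -1748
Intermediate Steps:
(-19*23)*s = -19*23*4 = -437*4 = -1748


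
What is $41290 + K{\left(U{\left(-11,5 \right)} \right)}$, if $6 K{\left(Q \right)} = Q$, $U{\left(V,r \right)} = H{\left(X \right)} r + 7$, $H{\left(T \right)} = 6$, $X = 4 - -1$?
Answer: $\frac{247777}{6} \approx 41296.0$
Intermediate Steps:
$X = 5$ ($X = 4 + 1 = 5$)
$U{\left(V,r \right)} = 7 + 6 r$ ($U{\left(V,r \right)} = 6 r + 7 = 7 + 6 r$)
$K{\left(Q \right)} = \frac{Q}{6}$
$41290 + K{\left(U{\left(-11,5 \right)} \right)} = 41290 + \frac{7 + 6 \cdot 5}{6} = 41290 + \frac{7 + 30}{6} = 41290 + \frac{1}{6} \cdot 37 = 41290 + \frac{37}{6} = \frac{247777}{6}$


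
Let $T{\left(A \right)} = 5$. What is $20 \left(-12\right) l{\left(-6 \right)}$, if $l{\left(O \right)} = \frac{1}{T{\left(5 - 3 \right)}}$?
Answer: $-48$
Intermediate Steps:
$l{\left(O \right)} = \frac{1}{5}$
$20 \left(-12\right) l{\left(-6 \right)} = 20 \left(-12\right) \frac{1}{5} = \left(-240\right) \frac{1}{5} = -48$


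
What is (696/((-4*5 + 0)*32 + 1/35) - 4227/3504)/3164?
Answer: -60012671/82776669248 ≈ -0.00072499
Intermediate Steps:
(696/((-4*5 + 0)*32 + 1/35) - 4227/3504)/3164 = (696/((-20 + 0)*32 + 1/35) - 4227*1/3504)*(1/3164) = (696/(-20*32 + 1/35) - 1409/1168)*(1/3164) = (696/(-640 + 1/35) - 1409/1168)*(1/3164) = (696/(-22399/35) - 1409/1168)*(1/3164) = (696*(-35/22399) - 1409/1168)*(1/3164) = (-24360/22399 - 1409/1168)*(1/3164) = -60012671/26162032*1/3164 = -60012671/82776669248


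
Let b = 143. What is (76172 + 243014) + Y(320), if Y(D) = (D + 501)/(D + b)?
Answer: 147783939/463 ≈ 3.1919e+5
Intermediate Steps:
Y(D) = (501 + D)/(143 + D) (Y(D) = (D + 501)/(D + 143) = (501 + D)/(143 + D))
(76172 + 243014) + Y(320) = (76172 + 243014) + (501 + 320)/(143 + 320) = 319186 + 821/463 = 147783939/463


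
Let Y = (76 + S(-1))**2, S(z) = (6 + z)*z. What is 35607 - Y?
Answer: 30566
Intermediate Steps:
S(z) = z*(6 + z)
Y = 5041 (Y = (76 - (6 - 1))**2 = (76 - 1*5)**2 = (76 - 5)**2 = 71**2 = 5041)
35607 - Y = 35607 - 1*5041 = 35607 - 5041 = 30566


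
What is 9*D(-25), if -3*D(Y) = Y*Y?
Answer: -1875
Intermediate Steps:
D(Y) = -Y²/3 (D(Y) = -Y*Y/3 = -Y²/3)
9*D(-25) = 9*(-⅓*(-25)²) = 9*(-⅓*625) = 9*(-625/3) = -1875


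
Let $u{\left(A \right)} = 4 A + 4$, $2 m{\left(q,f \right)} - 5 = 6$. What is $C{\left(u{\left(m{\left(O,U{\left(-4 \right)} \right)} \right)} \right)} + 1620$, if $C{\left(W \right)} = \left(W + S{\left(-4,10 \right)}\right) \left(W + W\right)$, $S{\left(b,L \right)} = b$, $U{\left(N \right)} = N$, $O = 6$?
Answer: $2764$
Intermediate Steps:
$m{\left(q,f \right)} = \frac{11}{2}$ ($m{\left(q,f \right)} = \frac{5}{2} + \frac{1}{2} \cdot 6 = \frac{5}{2} + 3 = \frac{11}{2}$)
$u{\left(A \right)} = 4 + 4 A$
$C{\left(W \right)} = 2 W \left(-4 + W\right)$ ($C{\left(W \right)} = \left(W - 4\right) \left(W + W\right) = \left(-4 + W\right) 2 W = 2 W \left(-4 + W\right)$)
$C{\left(u{\left(m{\left(O,U{\left(-4 \right)} \right)} \right)} \right)} + 1620 = 2 \left(4 + 4 \cdot \frac{11}{2}\right) \left(-4 + \left(4 + 4 \cdot \frac{11}{2}\right)\right) + 1620 = 2 \left(4 + 22\right) \left(-4 + \left(4 + 22\right)\right) + 1620 = 2 \cdot 26 \left(-4 + 26\right) + 1620 = 2 \cdot 26 \cdot 22 + 1620 = 1144 + 1620 = 2764$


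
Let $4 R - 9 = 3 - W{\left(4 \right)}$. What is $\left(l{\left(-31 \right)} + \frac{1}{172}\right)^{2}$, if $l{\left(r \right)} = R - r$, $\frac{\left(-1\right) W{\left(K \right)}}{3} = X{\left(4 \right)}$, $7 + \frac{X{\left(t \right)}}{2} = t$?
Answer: $\frac{25755625}{29584} \approx 870.59$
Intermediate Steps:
$X{\left(t \right)} = -14 + 2 t$
$W{\left(K \right)} = 18$ ($W{\left(K \right)} = - 3 \left(-14 + 2 \cdot 4\right) = - 3 \left(-14 + 8\right) = \left(-3\right) \left(-6\right) = 18$)
$R = - \frac{3}{2}$ ($R = \frac{9}{4} + \frac{3 - 18}{4} = \frac{9}{4} + \frac{1}{4} \left(-15\right) = \frac{9}{4} - \frac{15}{4} = - \frac{3}{2} \approx -1.5$)
$l{\left(r \right)} = - \frac{3}{2} - r$
$\left(l{\left(-31 \right)} + \frac{1}{172}\right)^{2} = \left(\left(- \frac{3}{2} - -31\right) + \frac{1}{172}\right)^{2} = \left(\left(- \frac{3}{2} + 31\right) + \frac{1}{172}\right)^{2} = \left(\frac{59}{2} + \frac{1}{172}\right)^{2} = \left(\frac{5075}{172}\right)^{2} = \frac{25755625}{29584}$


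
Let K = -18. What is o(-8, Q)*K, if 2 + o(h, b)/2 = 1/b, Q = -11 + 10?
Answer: 108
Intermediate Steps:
Q = -1
o(h, b) = -4 + 2/b
o(-8, Q)*K = (-4 + 2/(-1))*(-18) = (-4 + 2*(-1))*(-18) = (-4 - 2)*(-18) = -6*(-18) = 108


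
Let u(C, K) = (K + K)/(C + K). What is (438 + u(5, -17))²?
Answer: 6996025/36 ≈ 1.9433e+5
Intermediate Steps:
u(C, K) = 2*K/(C + K) (u(C, K) = (2*K)/(C + K) = 2*K/(C + K))
(438 + u(5, -17))² = (438 + 2*(-17)/(5 - 17))² = (438 + 2*(-17)/(-12))² = (438 + 2*(-17)*(-1/12))² = (438 + 17/6)² = (2645/6)² = 6996025/36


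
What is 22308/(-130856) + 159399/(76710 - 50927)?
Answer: 460980645/76678642 ≈ 6.0118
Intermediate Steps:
22308/(-130856) + 159399/(76710 - 50927) = 22308*(-1/130856) + 159399/25783 = -507/2974 + 159399*(1/25783) = -507/2974 + 159399/25783 = 460980645/76678642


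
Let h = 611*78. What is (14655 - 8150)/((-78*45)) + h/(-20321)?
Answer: -59893537/14265342 ≈ -4.1985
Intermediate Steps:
h = 47658
(14655 - 8150)/((-78*45)) + h/(-20321) = (14655 - 8150)/((-78*45)) + 47658/(-20321) = 6505/(-3510) + 47658*(-1/20321) = 6505*(-1/3510) - 47658/20321 = -1301/702 - 47658/20321 = -59893537/14265342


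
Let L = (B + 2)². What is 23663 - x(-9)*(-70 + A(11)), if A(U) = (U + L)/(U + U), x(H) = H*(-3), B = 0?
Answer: 561761/22 ≈ 25535.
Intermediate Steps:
L = 4 (L = (0 + 2)² = 2² = 4)
x(H) = -3*H
A(U) = (4 + U)/(2*U) (A(U) = (U + 4)/(U + U) = (4 + U)/((2*U)) = (4 + U)*(1/(2*U)) = (4 + U)/(2*U))
23663 - x(-9)*(-70 + A(11)) = 23663 - (-3*(-9))*(-70 + (½)*(4 + 11)/11) = 23663 - 27*(-70 + (½)*(1/11)*15) = 23663 - 27*(-70 + 15/22) = 23663 - 27*(-1525)/22 = 23663 - 1*(-41175/22) = 23663 + 41175/22 = 561761/22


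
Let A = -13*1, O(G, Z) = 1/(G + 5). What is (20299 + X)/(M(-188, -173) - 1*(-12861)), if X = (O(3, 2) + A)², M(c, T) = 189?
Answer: 261949/167040 ≈ 1.5682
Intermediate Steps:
O(G, Z) = 1/(5 + G)
A = -13
X = 10609/64 (X = (1/(5 + 3) - 13)² = (1/8 - 13)² = (⅛ - 13)² = (-103/8)² = 10609/64 ≈ 165.77)
(20299 + X)/(M(-188, -173) - 1*(-12861)) = (20299 + 10609/64)/(189 - 1*(-12861)) = 1309745/(64*(189 + 12861)) = (1309745/64)/13050 = (1309745/64)*(1/13050) = 261949/167040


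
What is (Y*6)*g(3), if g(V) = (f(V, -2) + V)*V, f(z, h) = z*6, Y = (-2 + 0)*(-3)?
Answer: 2268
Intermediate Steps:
Y = 6 (Y = -2*(-3) = 6)
f(z, h) = 6*z
g(V) = 7*V² (g(V) = (6*V + V)*V = (7*V)*V = 7*V²)
(Y*6)*g(3) = (6*6)*(7*3²) = 36*(7*9) = 36*63 = 2268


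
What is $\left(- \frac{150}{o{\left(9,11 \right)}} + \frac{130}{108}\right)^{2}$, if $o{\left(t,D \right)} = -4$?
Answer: $\frac{1092025}{729} \approx 1498.0$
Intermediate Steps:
$\left(- \frac{150}{o{\left(9,11 \right)}} + \frac{130}{108}\right)^{2} = \left(- \frac{150}{-4} + \frac{130}{108}\right)^{2} = \left(\left(-150\right) \left(- \frac{1}{4}\right) + 130 \cdot \frac{1}{108}\right)^{2} = \left(\frac{75}{2} + \frac{65}{54}\right)^{2} = \left(\frac{1045}{27}\right)^{2} = \frac{1092025}{729}$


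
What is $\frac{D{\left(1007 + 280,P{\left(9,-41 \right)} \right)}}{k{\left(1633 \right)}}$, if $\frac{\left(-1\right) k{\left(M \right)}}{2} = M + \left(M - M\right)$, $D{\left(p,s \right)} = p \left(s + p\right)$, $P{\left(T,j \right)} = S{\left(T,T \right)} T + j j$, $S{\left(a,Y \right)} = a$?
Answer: $- \frac{3924063}{3266} \approx -1201.5$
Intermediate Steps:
$P{\left(T,j \right)} = T^{2} + j^{2}$ ($P{\left(T,j \right)} = T T + j j = T^{2} + j^{2}$)
$D{\left(p,s \right)} = p \left(p + s\right)$
$k{\left(M \right)} = - 2 M$ ($k{\left(M \right)} = - 2 \left(M + \left(M - M\right)\right) = - 2 \left(M + 0\right) = - 2 M$)
$\frac{D{\left(1007 + 280,P{\left(9,-41 \right)} \right)}}{k{\left(1633 \right)}} = \frac{\left(1007 + 280\right) \left(\left(1007 + 280\right) + \left(9^{2} + \left(-41\right)^{2}\right)\right)}{\left(-2\right) 1633} = \frac{1287 \left(1287 + \left(81 + 1681\right)\right)}{-3266} = 1287 \left(1287 + 1762\right) \left(- \frac{1}{3266}\right) = 1287 \cdot 3049 \left(- \frac{1}{3266}\right) = 3924063 \left(- \frac{1}{3266}\right) = - \frac{3924063}{3266}$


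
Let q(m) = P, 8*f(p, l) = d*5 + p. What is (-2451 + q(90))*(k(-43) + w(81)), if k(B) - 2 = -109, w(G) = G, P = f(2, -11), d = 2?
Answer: 63687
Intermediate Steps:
f(p, l) = 5/4 + p/8 (f(p, l) = (2*5 + p)/8 = (10 + p)/8 = 5/4 + p/8)
P = 3/2 (P = 5/4 + (1/8)*2 = 5/4 + 1/4 = 3/2 ≈ 1.5000)
k(B) = -107 (k(B) = 2 - 109 = -107)
q(m) = 3/2
(-2451 + q(90))*(k(-43) + w(81)) = (-2451 + 3/2)*(-107 + 81) = -4899/2*(-26) = 63687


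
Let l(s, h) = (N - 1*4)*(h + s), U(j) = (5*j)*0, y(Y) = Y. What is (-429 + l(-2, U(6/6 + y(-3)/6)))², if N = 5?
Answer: 185761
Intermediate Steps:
U(j) = 0
l(s, h) = h + s (l(s, h) = (5 - 1*4)*(h + s) = (5 - 4)*(h + s) = 1*(h + s) = h + s)
(-429 + l(-2, U(6/6 + y(-3)/6)))² = (-429 + (0 - 2))² = (-429 - 2)² = (-431)² = 185761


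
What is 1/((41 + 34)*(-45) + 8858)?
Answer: 1/5483 ≈ 0.00018238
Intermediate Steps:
1/((41 + 34)*(-45) + 8858) = 1/(75*(-45) + 8858) = 1/(-3375 + 8858) = 1/5483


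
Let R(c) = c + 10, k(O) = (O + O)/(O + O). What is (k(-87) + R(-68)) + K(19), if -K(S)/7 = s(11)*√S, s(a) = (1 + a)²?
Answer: -57 - 1008*√19 ≈ -4450.8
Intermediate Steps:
k(O) = 1 (k(O) = (2*O)/((2*O)) = (2*O)*(1/(2*O)) = 1)
R(c) = 10 + c
K(S) = -1008*√S (K(S) = -7*(1 + 11)²*√S = -7*12²*√S = -1008*√S)
(k(-87) + R(-68)) + K(19) = (1 + (10 - 68)) - 1008*√19 = (1 - 58) - 1008*√19 = -57 - 1008*√19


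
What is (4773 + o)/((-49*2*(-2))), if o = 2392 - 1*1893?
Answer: 1318/49 ≈ 26.898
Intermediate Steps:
o = 499 (o = 2392 - 1893 = 499)
(4773 + o)/((-49*2*(-2))) = (4773 + 499)/((-49*2*(-2))) = 5272/((-98*(-2))) = 5272/196 = 5272*(1/196) = 1318/49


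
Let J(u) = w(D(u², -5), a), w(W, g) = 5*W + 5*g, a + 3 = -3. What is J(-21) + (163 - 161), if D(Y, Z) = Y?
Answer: 2177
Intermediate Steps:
a = -6 (a = -3 - 3 = -6)
J(u) = -30 + 5*u² (J(u) = 5*u² + 5*(-6) = 5*u² - 30 = -30 + 5*u²)
J(-21) + (163 - 161) = (-30 + 5*(-21)²) + (163 - 161) = (-30 + 5*441) + 2 = (-30 + 2205) + 2 = 2175 + 2 = 2177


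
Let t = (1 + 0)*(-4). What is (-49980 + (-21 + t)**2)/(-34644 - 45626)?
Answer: 9871/16054 ≈ 0.61486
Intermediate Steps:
t = -4 (t = 1*(-4) = -4)
(-49980 + (-21 + t)**2)/(-34644 - 45626) = (-49980 + (-21 - 4)**2)/(-34644 - 45626) = (-49980 + (-25)**2)/(-80270) = (-49980 + 625)*(-1/80270) = -49355*(-1/80270) = 9871/16054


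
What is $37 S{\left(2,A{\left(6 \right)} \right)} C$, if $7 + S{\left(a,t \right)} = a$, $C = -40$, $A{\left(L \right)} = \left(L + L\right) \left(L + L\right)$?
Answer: $7400$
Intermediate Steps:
$A{\left(L \right)} = 4 L^{2}$ ($A{\left(L \right)} = 2 L 2 L = 4 L^{2}$)
$S{\left(a,t \right)} = -7 + a$
$37 S{\left(2,A{\left(6 \right)} \right)} C = 37 \left(-7 + 2\right) \left(-40\right) = 37 \left(-5\right) \left(-40\right) = \left(-185\right) \left(-40\right) = 7400$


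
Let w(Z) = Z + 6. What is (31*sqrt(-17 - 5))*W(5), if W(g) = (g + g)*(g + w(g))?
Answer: 4960*I*sqrt(22) ≈ 23264.0*I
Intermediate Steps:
w(Z) = 6 + Z
W(g) = 2*g*(6 + 2*g) (W(g) = (g + g)*(g + (6 + g)) = (2*g)*(6 + 2*g) = 2*g*(6 + 2*g))
(31*sqrt(-17 - 5))*W(5) = (31*sqrt(-17 - 5))*(4*5*(3 + 5)) = (31*sqrt(-22))*(4*5*8) = (31*(I*sqrt(22)))*160 = (31*I*sqrt(22))*160 = 4960*I*sqrt(22)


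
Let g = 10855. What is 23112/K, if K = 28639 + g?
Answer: 11556/19747 ≈ 0.58520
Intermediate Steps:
K = 39494 (K = 28639 + 10855 = 39494)
23112/K = 23112/39494 = 23112*(1/39494) = 11556/19747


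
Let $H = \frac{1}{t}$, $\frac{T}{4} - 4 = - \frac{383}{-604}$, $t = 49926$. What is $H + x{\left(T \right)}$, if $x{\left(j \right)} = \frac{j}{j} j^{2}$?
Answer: $\frac{391140327127}{1138362726} \approx 343.6$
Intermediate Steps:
$T = \frac{2799}{151}$ ($T = 16 + 4 \left(- \frac{383}{-604}\right) = 16 + 4 \left(\left(-383\right) \left(- \frac{1}{604}\right)\right) = 16 + 4 \cdot \frac{383}{604} = 16 + \frac{383}{151} = \frac{2799}{151} \approx 18.536$)
$H = \frac{1}{49926} \approx 2.003 \cdot 10^{-5}$
$x{\left(j \right)} = j^{2}$ ($x{\left(j \right)} = 1 j^{2} = j^{2}$)
$H + x{\left(T \right)} = \frac{1}{49926} + \left(\frac{2799}{151}\right)^{2} = \frac{1}{49926} + \frac{7834401}{22801} = \frac{391140327127}{1138362726}$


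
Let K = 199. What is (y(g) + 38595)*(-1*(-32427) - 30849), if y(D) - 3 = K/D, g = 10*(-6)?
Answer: 609024103/10 ≈ 6.0902e+7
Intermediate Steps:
g = -60
y(D) = 3 + 199/D
(y(g) + 38595)*(-1*(-32427) - 30849) = ((3 + 199/(-60)) + 38595)*(-1*(-32427) - 30849) = ((3 + 199*(-1/60)) + 38595)*(32427 - 30849) = ((3 - 199/60) + 38595)*1578 = (-19/60 + 38595)*1578 = (2315681/60)*1578 = 609024103/10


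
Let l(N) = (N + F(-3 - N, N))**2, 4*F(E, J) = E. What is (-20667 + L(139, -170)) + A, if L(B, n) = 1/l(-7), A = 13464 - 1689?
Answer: -320111/36 ≈ -8892.0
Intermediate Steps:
F(E, J) = E/4
l(N) = (-3/4 + 3*N/4)**2 (l(N) = (N + (-3 - N)/4)**2 = (N + (-3/4 - N/4))**2 = (-3/4 + 3*N/4)**2)
A = 11775
L(B, n) = 1/36 (L(B, n) = 1/(9*(-1 - 7)**2/16) = 1/((9/16)*(-8)**2) = 1/((9/16)*64) = 1/36)
(-20667 + L(139, -170)) + A = (-20667 + 1/36) + 11775 = -744011/36 + 11775 = -320111/36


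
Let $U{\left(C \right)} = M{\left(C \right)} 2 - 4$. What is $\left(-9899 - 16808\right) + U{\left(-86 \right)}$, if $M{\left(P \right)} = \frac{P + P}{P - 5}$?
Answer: $- \frac{2430357}{91} \approx -26707.0$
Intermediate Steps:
$M{\left(P \right)} = \frac{2 P}{-5 + P}$
$U{\left(C \right)} = -4 + \frac{4 C}{-5 + C}$ ($U{\left(C \right)} = \frac{2 C}{-5 + C} 2 - 4 = \frac{4 C}{-5 + C} - 4 = -4 + \frac{4 C}{-5 + C}$)
$\left(-9899 - 16808\right) + U{\left(-86 \right)} = \left(-9899 - 16808\right) + \frac{20}{-5 - 86} = -26707 + \frac{20}{-91} = -26707 + 20 \left(- \frac{1}{91}\right) = -26707 - \frac{20}{91} = - \frac{2430357}{91}$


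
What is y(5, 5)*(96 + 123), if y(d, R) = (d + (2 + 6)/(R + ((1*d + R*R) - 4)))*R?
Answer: 178485/31 ≈ 5757.6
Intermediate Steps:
y(d, R) = R*(d + 8/(-4 + R + d + R**2)) (y(d, R) = (d + 8/(R + ((d + R**2) - 4)))*R = (d + 8/(R + (-4 + d + R**2)))*R = (d + 8/(-4 + R + d + R**2))*R = R*(d + 8/(-4 + R + d + R**2)))
y(5, 5)*(96 + 123) = (5*(8 + 5**2 - 4*5 + 5*5 + 5*5**2)/(-4 + 5 + 5 + 5**2))*(96 + 123) = (5*(8 + 25 - 20 + 25 + 5*25)/(-4 + 5 + 5 + 25))*219 = (5*(8 + 25 - 20 + 25 + 125)/31)*219 = (5*(1/31)*163)*219 = (815/31)*219 = 178485/31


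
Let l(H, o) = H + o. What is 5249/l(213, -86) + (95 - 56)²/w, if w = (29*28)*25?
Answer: 106747867/2578100 ≈ 41.406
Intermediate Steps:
w = 20300 (w = 812*25 = 20300)
5249/l(213, -86) + (95 - 56)²/w = 5249/(213 - 86) + (95 - 56)²/20300 = 5249/127 + 39²*(1/20300) = 5249*(1/127) + 1521*(1/20300) = 5249/127 + 1521/20300 = 106747867/2578100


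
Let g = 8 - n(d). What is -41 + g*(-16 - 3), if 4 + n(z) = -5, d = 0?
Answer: -364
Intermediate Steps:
n(z) = -9 (n(z) = -4 - 5 = -9)
g = 17 (g = 8 - 1*(-9) = 8 + 9 = 17)
-41 + g*(-16 - 3) = -41 + 17*(-16 - 3) = -41 + 17*(-19) = -41 - 323 = -364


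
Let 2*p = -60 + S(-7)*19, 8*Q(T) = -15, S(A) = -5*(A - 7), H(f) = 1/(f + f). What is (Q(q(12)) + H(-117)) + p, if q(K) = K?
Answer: 592601/936 ≈ 633.12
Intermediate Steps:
H(f) = 1/(2*f)
S(A) = 35 - 5*A (S(A) = -5*(-7 + A) = 35 - 5*A)
Q(T) = -15/8 (Q(T) = (⅛)*(-15) = -15/8)
p = 635 (p = (-60 + (35 - 5*(-7))*19)/2 = (-60 + (35 + 35)*19)/2 = (-60 + 70*19)/2 = (-60 + 1330)/2 = (½)*1270 = 635)
(Q(q(12)) + H(-117)) + p = (-15/8 + (½)/(-117)) + 635 = (-15/8 + (½)*(-1/117)) + 635 = (-15/8 - 1/234) + 635 = -1759/936 + 635 = 592601/936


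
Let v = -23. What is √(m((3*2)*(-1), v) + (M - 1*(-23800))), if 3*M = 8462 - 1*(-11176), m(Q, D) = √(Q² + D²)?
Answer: √(30346 + √565) ≈ 174.27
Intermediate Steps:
m(Q, D) = √(D² + Q²)
M = 6546 (M = (8462 - 1*(-11176))/3 = (8462 + 11176)/3 = (⅓)*19638 = 6546)
√(m((3*2)*(-1), v) + (M - 1*(-23800))) = √(√((-23)² + ((3*2)*(-1))²) + (6546 - 1*(-23800))) = √(√(529 + (6*(-1))²) + (6546 + 23800)) = √(√(529 + (-6)²) + 30346) = √(√(529 + 36) + 30346) = √(√565 + 30346) = √(30346 + √565)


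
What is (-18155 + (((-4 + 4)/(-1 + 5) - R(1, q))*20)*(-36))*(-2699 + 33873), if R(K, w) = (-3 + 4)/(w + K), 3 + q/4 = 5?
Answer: -563470050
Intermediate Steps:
q = 8 (q = -12 + 4*5 = -12 + 20 = 8)
R(K, w) = 1/(K + w)
(-18155 + (((-4 + 4)/(-1 + 5) - R(1, q))*20)*(-36))*(-2699 + 33873) = (-18155 + (((-4 + 4)/(-1 + 5) - 1/(1 + 8))*20)*(-36))*(-2699 + 33873) = (-18155 + ((0/4 - 1/9)*20)*(-36))*31174 = (-18155 + ((0*(1/4) - 1*1/9)*20)*(-36))*31174 = (-18155 + ((0 - 1/9)*20)*(-36))*31174 = (-18155 - 1/9*20*(-36))*31174 = (-18155 - 20/9*(-36))*31174 = (-18155 + 80)*31174 = -18075*31174 = -563470050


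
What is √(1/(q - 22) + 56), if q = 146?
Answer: √215295/62 ≈ 7.4839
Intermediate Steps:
√(1/(q - 22) + 56) = √(1/(146 - 22) + 56) = √(1/124 + 56) = √(6945/124) = √215295/62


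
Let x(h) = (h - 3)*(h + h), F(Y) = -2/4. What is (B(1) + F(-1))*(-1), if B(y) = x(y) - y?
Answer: 11/2 ≈ 5.5000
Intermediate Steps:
F(Y) = -1/2 (F(Y) = -2*1/4 = -1/2)
x(h) = 2*h*(-3 + h) (x(h) = (-3 + h)*(2*h) = 2*h*(-3 + h))
B(y) = -y + 2*y*(-3 + y) (B(y) = 2*y*(-3 + y) - y = -y + 2*y*(-3 + y))
(B(1) + F(-1))*(-1) = (1*(-7 + 2*1) - 1/2)*(-1) = (1*(-7 + 2) - 1/2)*(-1) = (1*(-5) - 1/2)*(-1) = (-5 - 1/2)*(-1) = -11/2*(-1) = 11/2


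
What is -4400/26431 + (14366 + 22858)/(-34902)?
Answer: -63190908/51249709 ≈ -1.2330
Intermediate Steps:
-4400/26431 + (14366 + 22858)/(-34902) = -4400*1/26431 + 37224*(-1/34902) = -4400/26431 - 2068/1939 = -63190908/51249709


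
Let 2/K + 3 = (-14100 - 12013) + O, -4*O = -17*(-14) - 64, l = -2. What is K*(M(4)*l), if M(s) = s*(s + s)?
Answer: 256/52319 ≈ 0.0048931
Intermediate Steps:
O = -87/2 (O = -(-17*(-14) - 64)/4 = -(238 - 64)/4 = -¼*174 = -87/2 ≈ -43.500)
M(s) = 2*s² (M(s) = s*(2*s) = 2*s²)
K = -4/52319 (K = 2/(-3 + ((-14100 - 12013) - 87/2)) = 2/(-3 + (-26113 - 87/2)) = 2/(-3 - 52313/2) = 2/(-52319/2) = 2*(-2/52319) = -4/52319 ≈ -7.6454e-5)
K*(M(4)*l) = -4*2*4²*(-2)/52319 = -4*2*16*(-2)/52319 = -128*(-2)/52319 = -4/52319*(-64) = 256/52319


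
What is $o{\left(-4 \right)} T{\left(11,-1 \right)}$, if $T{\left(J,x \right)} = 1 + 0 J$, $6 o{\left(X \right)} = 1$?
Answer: $\frac{1}{6} \approx 0.16667$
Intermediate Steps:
$o{\left(X \right)} = \frac{1}{6}$ ($o{\left(X \right)} = \frac{1}{6} \cdot 1 = \frac{1}{6}$)
$T{\left(J,x \right)} = 1$ ($T{\left(J,x \right)} = 1 + 0 = 1$)
$o{\left(-4 \right)} T{\left(11,-1 \right)} = \frac{1}{6} \cdot 1 = \frac{1}{6}$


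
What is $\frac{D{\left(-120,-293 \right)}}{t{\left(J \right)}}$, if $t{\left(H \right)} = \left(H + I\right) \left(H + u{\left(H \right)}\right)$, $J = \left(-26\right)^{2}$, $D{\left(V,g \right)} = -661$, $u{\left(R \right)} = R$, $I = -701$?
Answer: $\frac{661}{33800} \approx 0.019556$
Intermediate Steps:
$J = 676$
$t{\left(H \right)} = 2 H \left(-701 + H\right)$ ($t{\left(H \right)} = \left(H - 701\right) \left(H + H\right) = \left(-701 + H\right) 2 H = 2 H \left(-701 + H\right)$)
$\frac{D{\left(-120,-293 \right)}}{t{\left(J \right)}} = - \frac{661}{2 \cdot 676 \left(-701 + 676\right)} = - \frac{661}{2 \cdot 676 \left(-25\right)} = - \frac{661}{-33800} = \left(-661\right) \left(- \frac{1}{33800}\right) = \frac{661}{33800}$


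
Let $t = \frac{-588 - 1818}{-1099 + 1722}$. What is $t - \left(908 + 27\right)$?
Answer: $- \frac{584911}{623} \approx -938.86$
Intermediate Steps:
$t = - \frac{2406}{623} \approx -3.862$
$t - \left(908 + 27\right) = - \frac{2406}{623} - \left(908 + 27\right) = - \frac{2406}{623} - 935 = - \frac{584911}{623}$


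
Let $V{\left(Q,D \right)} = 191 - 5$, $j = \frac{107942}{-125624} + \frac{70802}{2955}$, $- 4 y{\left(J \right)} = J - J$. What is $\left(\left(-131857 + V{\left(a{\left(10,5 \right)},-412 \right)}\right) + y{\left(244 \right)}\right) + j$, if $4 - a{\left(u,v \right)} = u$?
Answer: $- \frac{24435095476741}{185609460} \approx -1.3165 \cdot 10^{5}$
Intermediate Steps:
$y{\left(J \right)} = 0$ ($y{\left(J \right)} = - \frac{J - J}{4} = \left(- \frac{1}{4}\right) 0 = 0$)
$a{\left(u,v \right)} = 4 - u$
$j = \frac{4287730919}{185609460}$ ($j = 107942 \left(- \frac{1}{125624}\right) + 70802 \cdot \frac{1}{2955} = - \frac{53971}{62812} + \frac{70802}{2955} = \frac{4287730919}{185609460} \approx 23.101$)
$V{\left(Q,D \right)} = 186$ ($V{\left(Q,D \right)} = 191 - 5 = 186$)
$\left(\left(-131857 + V{\left(a{\left(10,5 \right)},-412 \right)}\right) + y{\left(244 \right)}\right) + j = \left(\left(-131857 + 186\right) + 0\right) + \frac{4287730919}{185609460} = \left(-131671 + 0\right) + \frac{4287730919}{185609460} = -131671 + \frac{4287730919}{185609460} = - \frac{24435095476741}{185609460}$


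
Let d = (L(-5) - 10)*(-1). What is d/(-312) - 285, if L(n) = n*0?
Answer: -44465/156 ≈ -285.03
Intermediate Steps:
L(n) = 0
d = 10 (d = (0 - 10)*(-1) = -10*(-1) = 10)
d/(-312) - 285 = 10/(-312) - 285 = 10*(-1/312) - 285 = -5/156 - 285 = -44465/156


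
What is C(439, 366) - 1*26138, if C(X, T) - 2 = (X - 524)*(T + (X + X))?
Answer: -131876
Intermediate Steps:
C(X, T) = 2 + (-524 + X)*(T + 2*X) (C(X, T) = 2 + (X - 524)*(T + (X + X)) = 2 + (-524 + X)*(T + 2*X))
C(439, 366) - 1*26138 = (2 - 1048*439 - 524*366 + 2*439² + 366*439) - 1*26138 = (2 - 460072 - 191784 + 2*192721 + 160674) - 26138 = (2 - 460072 - 191784 + 385442 + 160674) - 26138 = -105738 - 26138 = -131876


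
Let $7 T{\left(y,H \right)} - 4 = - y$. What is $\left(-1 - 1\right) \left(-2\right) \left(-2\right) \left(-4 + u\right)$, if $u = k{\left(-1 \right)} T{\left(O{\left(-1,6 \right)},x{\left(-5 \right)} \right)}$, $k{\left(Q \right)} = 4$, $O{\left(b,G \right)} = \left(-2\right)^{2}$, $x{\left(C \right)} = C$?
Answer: $32$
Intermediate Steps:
$O{\left(b,G \right)} = 4$
$T{\left(y,H \right)} = \frac{4}{7} - \frac{y}{7}$ ($T{\left(y,H \right)} = \frac{4}{7} + \frac{\left(-1\right) y}{7} = \frac{4}{7} - \frac{y}{7}$)
$u = 0$ ($u = 4 \left(\frac{4}{7} - \frac{4}{7}\right) = 4 \cdot 0 = 0$)
$\left(-1 - 1\right) \left(-2\right) \left(-2\right) \left(-4 + u\right) = \left(-1 - 1\right) \left(-2\right) \left(-2\right) \left(-4 + 0\right) = \left(-1 - 1\right) \left(-2\right) \left(-2\right) \left(-4\right) = \left(-2\right) \left(-2\right) \left(-2\right) \left(-4\right) = 4 \left(-2\right) \left(-4\right) = \left(-8\right) \left(-4\right) = 32$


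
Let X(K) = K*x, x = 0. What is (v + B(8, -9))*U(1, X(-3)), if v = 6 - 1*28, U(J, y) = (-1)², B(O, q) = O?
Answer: -14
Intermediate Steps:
X(K) = 0 (X(K) = K*0 = 0)
U(J, y) = 1
v = -22 (v = 6 - 28 = -22)
(v + B(8, -9))*U(1, X(-3)) = (-22 + 8)*1 = -14*1 = -14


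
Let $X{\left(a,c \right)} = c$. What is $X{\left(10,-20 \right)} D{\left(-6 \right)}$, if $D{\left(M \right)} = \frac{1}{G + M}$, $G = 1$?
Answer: $4$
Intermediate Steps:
$D{\left(M \right)} = \frac{1}{1 + M}$
$X{\left(10,-20 \right)} D{\left(-6 \right)} = - \frac{20}{1 - 6} = - \frac{20}{-5} = \left(-20\right) \left(- \frac{1}{5}\right) = 4$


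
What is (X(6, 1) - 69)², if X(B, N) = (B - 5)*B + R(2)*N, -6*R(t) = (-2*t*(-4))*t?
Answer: 42025/9 ≈ 4669.4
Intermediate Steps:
R(t) = -4*t²/3 (R(t) = --2*t*(-4)*t/6 = -8*t*t/6 = -4*t²/3)
X(B, N) = -16*N/3 + B*(-5 + B) (X(B, N) = (B - 5)*B + (-4/3*2²)*N = (-5 + B)*B + (-4/3*4)*N = B*(-5 + B) - 16*N/3 = -16*N/3 + B*(-5 + B))
(X(6, 1) - 69)² = ((6² - 5*6 - 16/3*1) - 69)² = ((36 - 30 - 16/3) - 69)² = (⅔ - 69)² = (-205/3)² = 42025/9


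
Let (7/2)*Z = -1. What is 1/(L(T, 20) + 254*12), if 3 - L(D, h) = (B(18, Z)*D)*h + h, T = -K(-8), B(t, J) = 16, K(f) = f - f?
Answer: 1/3031 ≈ 0.00032992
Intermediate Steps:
Z = -2/7 (Z = (2/7)*(-1) = -2/7 ≈ -0.28571)
K(f) = 0
T = 0 (T = -1*0 = 0)
L(D, h) = 3 - h - 16*D*h (L(D, h) = 3 - ((16*D)*h + h) = 3 - (16*D*h + h) = 3 - (h + 16*D*h) = 3 + (-h - 16*D*h) = 3 - h - 16*D*h)
1/(L(T, 20) + 254*12) = 1/((3 - 1*20 - 16*0*20) + 254*12) = 1/((3 - 20 + 0) + 3048) = 1/(-17 + 3048) = 1/3031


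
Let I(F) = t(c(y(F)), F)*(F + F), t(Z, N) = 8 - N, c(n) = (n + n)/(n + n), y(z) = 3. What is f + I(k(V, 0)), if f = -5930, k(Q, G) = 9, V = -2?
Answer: -5948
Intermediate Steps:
c(n) = 1 (c(n) = (2*n)/((2*n)) = (2*n)*(1/(2*n)) = 1)
I(F) = 2*F*(8 - F) (I(F) = (8 - F)*(F + F) = (8 - F)*(2*F) = 2*F*(8 - F))
f + I(k(V, 0)) = -5930 + 2*9*(8 - 1*9) = -5930 + 2*9*(8 - 9) = -5930 + 2*9*(-1) = -5930 - 18 = -5948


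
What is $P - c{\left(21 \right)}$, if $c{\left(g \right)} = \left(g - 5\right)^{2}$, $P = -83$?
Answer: $-339$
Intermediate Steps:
$c{\left(g \right)} = \left(-5 + g\right)^{2}$
$P - c{\left(21 \right)} = -83 - \left(-5 + 21\right)^{2} = -83 - 16^{2} = -83 - 256 = -339$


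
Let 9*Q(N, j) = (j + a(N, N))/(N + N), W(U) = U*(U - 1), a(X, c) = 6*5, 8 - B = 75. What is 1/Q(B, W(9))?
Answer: -201/17 ≈ -11.824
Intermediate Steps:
B = -67 (B = 8 - 1*75 = 8 - 75 = -67)
a(X, c) = 30
W(U) = U*(-1 + U)
Q(N, j) = (30 + j)/(18*N) (Q(N, j) = ((j + 30)/(N + N))/9 = ((30 + j)/((2*N)))/9 = ((30 + j)*(1/(2*N)))/9 = ((30 + j)/(2*N))/9 = (30 + j)/(18*N))
1/Q(B, W(9)) = 1/((1/18)*(30 + 9*(-1 + 9))/(-67)) = 1/((1/18)*(-1/67)*(30 + 9*8)) = 1/((1/18)*(-1/67)*(30 + 72)) = 1/((1/18)*(-1/67)*102) = 1/(-17/201) = -201/17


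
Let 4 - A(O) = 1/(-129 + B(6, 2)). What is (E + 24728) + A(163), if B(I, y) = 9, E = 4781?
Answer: 3541561/120 ≈ 29513.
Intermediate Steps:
A(O) = 481/120 (A(O) = 4 - 1/(-129 + 9) = 4 - 1/(-120) = 4 - 1*(-1/120) = 4 + 1/120 = 481/120)
(E + 24728) + A(163) = (4781 + 24728) + 481/120 = 29509 + 481/120 = 3541561/120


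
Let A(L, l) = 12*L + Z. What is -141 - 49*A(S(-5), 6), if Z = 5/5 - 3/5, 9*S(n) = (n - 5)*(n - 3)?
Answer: -80809/15 ≈ -5387.3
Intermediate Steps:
S(n) = (-5 + n)*(-3 + n)/9 (S(n) = ((n - 5)*(n - 3))/9 = ((-5 + n)*(-3 + n))/9 = (-5 + n)*(-3 + n)/9)
Z = 2/5 (Z = 5*(1/5) - 3*1/5 = 1 - 3/5 = 2/5 ≈ 0.40000)
A(L, l) = 2/5 + 12*L (A(L, l) = 12*L + 2/5 = 2/5 + 12*L)
-141 - 49*A(S(-5), 6) = -141 - 49*(2/5 + 12*(5/3 - 8/9*(-5) + (1/9)*(-5)**2)) = -141 - 49*(2/5 + 12*(5/3 + 40/9 + (1/9)*25)) = -141 - 49*(2/5 + 12*(5/3 + 40/9 + 25/9)) = -141 - 49*(2/5 + 12*(80/9)) = -141 - 49*(2/5 + 320/3) = -141 - 49*1606/15 = -141 - 78694/15 = -80809/15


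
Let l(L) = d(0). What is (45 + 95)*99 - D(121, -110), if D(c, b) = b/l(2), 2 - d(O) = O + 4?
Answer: 13805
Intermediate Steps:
d(O) = -2 - O (d(O) = 2 - (O + 4) = 2 - (4 + O) = 2 + (-4 - O) = -2 - O)
l(L) = -2 (l(L) = -2 - 1*0 = -2 + 0 = -2)
D(c, b) = -b/2 (D(c, b) = b/(-2) = b*(-1/2) = -b/2)
(45 + 95)*99 - D(121, -110) = (45 + 95)*99 - (-1)*(-110)/2 = 140*99 - 1*55 = 13860 - 55 = 13805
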